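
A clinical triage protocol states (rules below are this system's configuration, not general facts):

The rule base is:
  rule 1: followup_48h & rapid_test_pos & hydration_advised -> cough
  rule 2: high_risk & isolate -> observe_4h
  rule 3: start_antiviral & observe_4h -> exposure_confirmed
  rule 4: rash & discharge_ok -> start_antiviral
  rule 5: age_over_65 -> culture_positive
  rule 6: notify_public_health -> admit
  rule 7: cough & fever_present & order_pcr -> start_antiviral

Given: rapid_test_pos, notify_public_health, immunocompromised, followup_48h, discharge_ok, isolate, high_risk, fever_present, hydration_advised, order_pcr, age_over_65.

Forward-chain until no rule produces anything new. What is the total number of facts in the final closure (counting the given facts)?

17

Round 1: rule 1 [followup_48h & rapid_test_pos & hydration_advised -> cough]; rule 2 [high_risk & isolate -> observe_4h]; rule 5 [age_over_65 -> culture_positive]; rule 6 [notify_public_health -> admit]. Adds cough, observe_4h, culture_positive, admit.
Round 2: rule 7 [cough & fever_present & order_pcr -> start_antiviral]. Adds start_antiviral.
Round 3: rule 3 [start_antiviral & observe_4h -> exposure_confirmed]. Adds exposure_confirmed.
Closure: {admit, age_over_65, cough, culture_positive, discharge_ok, exposure_confirmed, fever_present, followup_48h, high_risk, hydration_advised, immunocompromised, isolate, notify_public_health, observe_4h, order_pcr, rapid_test_pos, start_antiviral} — 17 facts.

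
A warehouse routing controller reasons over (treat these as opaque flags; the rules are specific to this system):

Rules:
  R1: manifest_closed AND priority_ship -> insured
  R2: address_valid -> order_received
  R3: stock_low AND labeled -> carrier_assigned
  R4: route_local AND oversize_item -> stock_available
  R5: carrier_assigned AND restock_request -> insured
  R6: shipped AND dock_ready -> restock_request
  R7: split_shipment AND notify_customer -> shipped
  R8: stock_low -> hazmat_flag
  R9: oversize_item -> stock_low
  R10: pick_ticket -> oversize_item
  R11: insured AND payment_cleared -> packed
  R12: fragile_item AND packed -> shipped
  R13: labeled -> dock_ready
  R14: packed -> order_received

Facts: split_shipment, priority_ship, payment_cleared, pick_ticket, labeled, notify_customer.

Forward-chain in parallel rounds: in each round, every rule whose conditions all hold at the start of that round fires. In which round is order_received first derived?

6

Round 1 fires R7, R10, R13, giving shipped, oversize_item, dock_ready.
Round 2 fires R6, R9, giving restock_request, stock_low.
Round 3 fires R3, R8, giving carrier_assigned, hazmat_flag.
Round 4 fires R5, giving insured.
Round 5 fires R11, giving packed.
Round 6 fires R14, giving order_received.
order_received first appears in round 6.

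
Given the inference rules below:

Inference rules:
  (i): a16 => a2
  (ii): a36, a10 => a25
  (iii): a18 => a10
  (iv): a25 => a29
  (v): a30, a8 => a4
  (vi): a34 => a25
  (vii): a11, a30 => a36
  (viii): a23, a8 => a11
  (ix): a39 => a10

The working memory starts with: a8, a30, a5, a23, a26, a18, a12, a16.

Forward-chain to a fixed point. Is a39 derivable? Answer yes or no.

Round 1: (i) [a16 => a2]; (iii) [a18 => a10]; (v) [a30, a8 => a4]; (viii) [a23, a8 => a11]. Adds a2, a10, a4, a11.
Round 2: (vii) [a11, a30 => a36]. Adds a36.
Round 3: (ii) [a36, a10 => a25]. Adds a25.
Round 4: (iv) [a25 => a29]. Adds a29.
Fixed point reached. No rule has a39 as a consequent, and it is not given.

no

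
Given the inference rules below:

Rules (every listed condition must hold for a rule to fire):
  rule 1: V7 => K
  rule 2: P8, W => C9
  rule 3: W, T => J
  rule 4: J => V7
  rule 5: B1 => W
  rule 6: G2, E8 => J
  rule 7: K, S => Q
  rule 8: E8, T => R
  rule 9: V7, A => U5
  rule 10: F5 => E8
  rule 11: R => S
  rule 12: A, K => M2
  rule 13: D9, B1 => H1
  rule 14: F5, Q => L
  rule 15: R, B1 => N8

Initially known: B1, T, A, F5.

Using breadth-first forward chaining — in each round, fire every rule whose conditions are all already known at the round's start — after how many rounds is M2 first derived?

5

Round 1 fires rule 5, rule 10, giving W, E8.
Round 2 fires rule 3, rule 8, giving J, R.
Round 3 fires rule 4, rule 11, rule 15, giving V7, S, N8.
Round 4 fires rule 1, rule 9, giving K, U5.
Round 5 fires rule 7, rule 12, giving Q, M2.
M2 first appears in round 5.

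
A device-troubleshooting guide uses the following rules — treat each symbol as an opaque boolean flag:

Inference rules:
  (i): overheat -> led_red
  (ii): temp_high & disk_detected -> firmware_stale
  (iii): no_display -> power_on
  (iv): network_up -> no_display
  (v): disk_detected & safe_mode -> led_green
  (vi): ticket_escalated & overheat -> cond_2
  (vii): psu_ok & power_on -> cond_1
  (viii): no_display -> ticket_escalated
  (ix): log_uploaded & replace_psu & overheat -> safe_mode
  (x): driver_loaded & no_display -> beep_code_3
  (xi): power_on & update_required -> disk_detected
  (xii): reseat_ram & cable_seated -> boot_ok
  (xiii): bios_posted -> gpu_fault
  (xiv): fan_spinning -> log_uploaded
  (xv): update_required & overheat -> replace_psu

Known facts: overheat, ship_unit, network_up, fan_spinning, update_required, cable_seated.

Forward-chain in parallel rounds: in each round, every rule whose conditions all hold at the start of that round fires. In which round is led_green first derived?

Round 1: (i) [overheat -> led_red]; (iv) [network_up -> no_display]; (xiv) [fan_spinning -> log_uploaded]; (xv) [update_required & overheat -> replace_psu]. New: led_red, no_display, log_uploaded, replace_psu.
Round 2: (iii) [no_display -> power_on]; (viii) [no_display -> ticket_escalated]; (ix) [log_uploaded & replace_psu & overheat -> safe_mode]. New: power_on, ticket_escalated, safe_mode.
Round 3: (vi) [ticket_escalated & overheat -> cond_2]; (xi) [power_on & update_required -> disk_detected]. New: cond_2, disk_detected.
Round 4: (v) [disk_detected & safe_mode -> led_green]. New: led_green.
led_green first appears in round 4.

4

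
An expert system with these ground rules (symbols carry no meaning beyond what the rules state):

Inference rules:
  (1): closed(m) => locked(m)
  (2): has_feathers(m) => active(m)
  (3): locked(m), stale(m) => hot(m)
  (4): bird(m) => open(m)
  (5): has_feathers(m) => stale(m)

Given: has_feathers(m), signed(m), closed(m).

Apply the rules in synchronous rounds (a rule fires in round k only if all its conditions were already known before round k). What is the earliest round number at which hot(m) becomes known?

Round 1 — (1), (2), (5), derive locked(m), active(m), stale(m).
Round 2 — (3), derive hot(m).
hot(m) first appears in round 2.

2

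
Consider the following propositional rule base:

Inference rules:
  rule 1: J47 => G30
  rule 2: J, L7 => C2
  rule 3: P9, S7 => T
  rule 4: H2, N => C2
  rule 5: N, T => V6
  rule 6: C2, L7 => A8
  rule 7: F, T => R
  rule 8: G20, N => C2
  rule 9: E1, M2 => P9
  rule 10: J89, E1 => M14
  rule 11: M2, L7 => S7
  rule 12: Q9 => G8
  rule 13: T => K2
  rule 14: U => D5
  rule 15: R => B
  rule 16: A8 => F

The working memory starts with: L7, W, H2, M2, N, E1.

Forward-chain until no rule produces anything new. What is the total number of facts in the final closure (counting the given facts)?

Round 1: rule 4 [H2, N => C2]; rule 9 [E1, M2 => P9]; rule 11 [M2, L7 => S7]. Adds C2, P9, S7.
Round 2: rule 3 [P9, S7 => T]; rule 6 [C2, L7 => A8]. Adds T, A8.
Round 3: rule 5 [N, T => V6]; rule 13 [T => K2]; rule 16 [A8 => F]. Adds V6, K2, F.
Round 4: rule 7 [F, T => R]. Adds R.
Round 5: rule 15 [R => B]. Adds B.
Closure: {A8, B, C2, E1, F, H2, K2, L7, M2, N, P9, R, S7, T, V6, W} — 16 facts.

16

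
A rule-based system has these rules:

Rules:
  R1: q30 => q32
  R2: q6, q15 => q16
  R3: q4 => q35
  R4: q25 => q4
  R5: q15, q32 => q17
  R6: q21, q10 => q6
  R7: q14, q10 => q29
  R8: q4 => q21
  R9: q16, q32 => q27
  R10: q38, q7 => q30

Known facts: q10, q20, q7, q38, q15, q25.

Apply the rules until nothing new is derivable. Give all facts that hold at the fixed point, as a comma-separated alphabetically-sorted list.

q10, q15, q16, q17, q20, q21, q25, q27, q30, q32, q35, q38, q4, q6, q7

Round 1: R4 [q25 => q4]; R10 [q38, q7 => q30]. New: q4, q30.
Round 2: R1 [q30 => q32]; R3 [q4 => q35]; R8 [q4 => q21]. New: q32, q35, q21.
Round 3: R5 [q15, q32 => q17]; R6 [q21, q10 => q6]. New: q17, q6.
Round 4: R2 [q6, q15 => q16]. New: q16.
Round 5: R9 [q16, q32 => q27]. New: q27.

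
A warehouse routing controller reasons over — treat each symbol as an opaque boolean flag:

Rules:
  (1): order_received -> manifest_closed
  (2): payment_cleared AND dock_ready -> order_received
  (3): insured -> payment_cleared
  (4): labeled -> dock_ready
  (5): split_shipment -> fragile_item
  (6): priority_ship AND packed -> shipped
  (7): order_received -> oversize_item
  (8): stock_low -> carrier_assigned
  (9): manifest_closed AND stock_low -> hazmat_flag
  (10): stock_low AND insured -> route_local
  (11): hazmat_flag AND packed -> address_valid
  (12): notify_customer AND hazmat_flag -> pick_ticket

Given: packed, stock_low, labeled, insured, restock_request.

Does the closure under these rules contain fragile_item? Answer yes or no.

Round 1 fires (3), (4), (8), (10), giving payment_cleared, dock_ready, carrier_assigned, route_local.
Round 2 fires (2), giving order_received.
Round 3 fires (1), (7), giving manifest_closed, oversize_item.
Round 4 fires (9), giving hazmat_flag.
Round 5 fires (11), giving address_valid.
Fixed point reached. fragile_item is concluded only by (5); (5) needs split_shipment (never derived).

no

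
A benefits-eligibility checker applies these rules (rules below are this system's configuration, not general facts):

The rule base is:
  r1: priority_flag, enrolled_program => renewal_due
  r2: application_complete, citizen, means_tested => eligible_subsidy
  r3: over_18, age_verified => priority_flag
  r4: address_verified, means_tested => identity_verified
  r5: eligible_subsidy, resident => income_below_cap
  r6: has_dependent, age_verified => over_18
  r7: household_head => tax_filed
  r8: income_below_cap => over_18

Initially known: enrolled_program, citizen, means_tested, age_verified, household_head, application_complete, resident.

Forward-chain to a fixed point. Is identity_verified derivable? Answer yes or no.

no

Round 1: r2 [application_complete, citizen, means_tested => eligible_subsidy]; r7 [household_head => tax_filed]. New: eligible_subsidy, tax_filed.
Round 2: r5 [eligible_subsidy, resident => income_below_cap]. New: income_below_cap.
Round 3: r8 [income_below_cap => over_18]. New: over_18.
Round 4: r3 [over_18, age_verified => priority_flag]. New: priority_flag.
Round 5: r1 [priority_flag, enrolled_program => renewal_due]. New: renewal_due.
Fixed point reached. identity_verified is concluded only by r4; r4 needs address_verified (never derived).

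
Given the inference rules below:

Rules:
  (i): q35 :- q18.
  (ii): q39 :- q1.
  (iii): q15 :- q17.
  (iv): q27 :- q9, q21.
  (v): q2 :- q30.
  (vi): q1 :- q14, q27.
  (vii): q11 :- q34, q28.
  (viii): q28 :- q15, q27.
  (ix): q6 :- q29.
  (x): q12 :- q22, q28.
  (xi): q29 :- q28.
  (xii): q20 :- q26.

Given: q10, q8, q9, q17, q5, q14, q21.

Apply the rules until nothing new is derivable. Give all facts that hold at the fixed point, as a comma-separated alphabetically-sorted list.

q1, q10, q14, q15, q17, q21, q27, q28, q29, q39, q5, q6, q8, q9

Round 1 — (iii), (iv), derive q15, q27.
Round 2 — (vi), (viii), derive q1, q28.
Round 3 — (ii), (xi), derive q39, q29.
Round 4 — (ix), derive q6.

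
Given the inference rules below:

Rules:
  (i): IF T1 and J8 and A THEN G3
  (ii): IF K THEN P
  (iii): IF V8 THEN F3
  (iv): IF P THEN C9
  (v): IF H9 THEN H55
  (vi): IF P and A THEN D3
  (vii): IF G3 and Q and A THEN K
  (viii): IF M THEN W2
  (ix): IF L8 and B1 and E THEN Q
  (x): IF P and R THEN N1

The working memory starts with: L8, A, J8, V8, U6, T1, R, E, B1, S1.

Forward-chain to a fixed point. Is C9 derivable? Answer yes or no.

yes

Round 1: (i) [IF T1 and J8 and A THEN G3]; (iii) [IF V8 THEN F3]; (ix) [IF L8 and B1 and E THEN Q]. Adds G3, F3, Q.
Round 2: (vii) [IF G3 and Q and A THEN K]. Adds K.
Round 3: (ii) [IF K THEN P]. Adds P.
Round 4: (iv) [IF P THEN C9]; (vi) [IF P and A THEN D3]; (x) [IF P and R THEN N1]. Adds C9, D3, N1.
C9 appears in round 4, so it is derivable.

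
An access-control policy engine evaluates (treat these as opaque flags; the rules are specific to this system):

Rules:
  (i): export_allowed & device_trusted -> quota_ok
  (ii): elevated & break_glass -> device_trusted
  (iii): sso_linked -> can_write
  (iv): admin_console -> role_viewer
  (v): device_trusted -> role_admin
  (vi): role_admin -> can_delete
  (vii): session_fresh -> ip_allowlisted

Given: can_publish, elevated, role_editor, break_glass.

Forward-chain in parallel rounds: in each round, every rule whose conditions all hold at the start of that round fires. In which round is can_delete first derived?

Round 1 — (ii), derive device_trusted.
Round 2 — (v), derive role_admin.
Round 3 — (vi), derive can_delete.
can_delete first appears in round 3.

3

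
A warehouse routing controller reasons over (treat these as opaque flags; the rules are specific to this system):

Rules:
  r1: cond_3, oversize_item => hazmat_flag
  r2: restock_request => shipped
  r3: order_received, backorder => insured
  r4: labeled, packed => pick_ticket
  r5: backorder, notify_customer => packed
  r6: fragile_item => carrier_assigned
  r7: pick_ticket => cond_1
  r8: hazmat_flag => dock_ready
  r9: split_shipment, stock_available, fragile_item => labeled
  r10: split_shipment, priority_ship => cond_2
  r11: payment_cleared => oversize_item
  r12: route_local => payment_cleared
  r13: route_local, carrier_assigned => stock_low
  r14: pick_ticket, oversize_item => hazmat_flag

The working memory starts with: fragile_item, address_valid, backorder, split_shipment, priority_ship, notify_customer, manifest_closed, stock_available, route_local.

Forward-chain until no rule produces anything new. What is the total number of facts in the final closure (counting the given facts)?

20

[1] r5 [backorder, notify_customer => packed]; r6 [fragile_item => carrier_assigned]; r9 [split_shipment, stock_available, fragile_item => labeled]; r10 [split_shipment, priority_ship => cond_2]; r12 [route_local => payment_cleared]. ⇒ new: packed, carrier_assigned, labeled, cond_2, payment_cleared.
[2] r4 [labeled, packed => pick_ticket]; r11 [payment_cleared => oversize_item]; r13 [route_local, carrier_assigned => stock_low]. ⇒ new: pick_ticket, oversize_item, stock_low.
[3] r7 [pick_ticket => cond_1]; r14 [pick_ticket, oversize_item => hazmat_flag]. ⇒ new: cond_1, hazmat_flag.
[4] r8 [hazmat_flag => dock_ready]. ⇒ new: dock_ready.
Closure: {address_valid, backorder, carrier_assigned, cond_1, cond_2, dock_ready, fragile_item, hazmat_flag, labeled, manifest_closed, notify_customer, oversize_item, packed, payment_cleared, pick_ticket, priority_ship, route_local, split_shipment, stock_available, stock_low} — 20 facts.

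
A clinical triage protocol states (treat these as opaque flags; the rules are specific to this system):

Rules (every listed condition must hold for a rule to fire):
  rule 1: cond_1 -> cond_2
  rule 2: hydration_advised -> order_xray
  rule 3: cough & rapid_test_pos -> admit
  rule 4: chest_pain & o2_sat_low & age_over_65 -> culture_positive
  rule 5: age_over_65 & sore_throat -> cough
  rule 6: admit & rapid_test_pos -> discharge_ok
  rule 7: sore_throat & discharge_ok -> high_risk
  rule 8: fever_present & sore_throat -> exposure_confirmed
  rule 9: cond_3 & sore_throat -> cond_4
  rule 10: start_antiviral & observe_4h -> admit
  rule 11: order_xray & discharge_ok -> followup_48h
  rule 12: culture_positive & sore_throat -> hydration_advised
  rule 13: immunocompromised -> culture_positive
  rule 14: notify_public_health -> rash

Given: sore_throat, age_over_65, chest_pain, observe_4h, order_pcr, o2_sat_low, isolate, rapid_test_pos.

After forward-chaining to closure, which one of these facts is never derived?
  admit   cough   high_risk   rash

Round 1: rule 4 [chest_pain & o2_sat_low & age_over_65 -> culture_positive]; rule 5 [age_over_65 & sore_throat -> cough]. Adds culture_positive, cough.
Round 2: rule 3 [cough & rapid_test_pos -> admit]; rule 12 [culture_positive & sore_throat -> hydration_advised]. Adds admit, hydration_advised.
Round 3: rule 2 [hydration_advised -> order_xray]; rule 6 [admit & rapid_test_pos -> discharge_ok]. Adds order_xray, discharge_ok.
Round 4: rule 7 [sore_throat & discharge_ok -> high_risk]; rule 11 [order_xray & discharge_ok -> followup_48h]. Adds high_risk, followup_48h.
Derived: cough (round 1), high_risk (round 4), admit (round 2). rash never appears in any round.

rash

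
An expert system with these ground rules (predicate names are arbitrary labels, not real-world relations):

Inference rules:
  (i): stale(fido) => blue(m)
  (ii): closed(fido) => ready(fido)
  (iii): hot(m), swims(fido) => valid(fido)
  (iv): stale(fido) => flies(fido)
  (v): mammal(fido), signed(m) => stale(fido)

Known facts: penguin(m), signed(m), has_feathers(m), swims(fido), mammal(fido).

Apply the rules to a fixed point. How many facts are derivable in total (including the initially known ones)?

Round 1: (v) [mammal(fido), signed(m) => stale(fido)]. Adds stale(fido).
Round 2: (i) [stale(fido) => blue(m)]; (iv) [stale(fido) => flies(fido)]. Adds blue(m), flies(fido).
Closure: {blue(m), flies(fido), has_feathers(m), mammal(fido), penguin(m), signed(m), stale(fido), swims(fido)} — 8 facts.

8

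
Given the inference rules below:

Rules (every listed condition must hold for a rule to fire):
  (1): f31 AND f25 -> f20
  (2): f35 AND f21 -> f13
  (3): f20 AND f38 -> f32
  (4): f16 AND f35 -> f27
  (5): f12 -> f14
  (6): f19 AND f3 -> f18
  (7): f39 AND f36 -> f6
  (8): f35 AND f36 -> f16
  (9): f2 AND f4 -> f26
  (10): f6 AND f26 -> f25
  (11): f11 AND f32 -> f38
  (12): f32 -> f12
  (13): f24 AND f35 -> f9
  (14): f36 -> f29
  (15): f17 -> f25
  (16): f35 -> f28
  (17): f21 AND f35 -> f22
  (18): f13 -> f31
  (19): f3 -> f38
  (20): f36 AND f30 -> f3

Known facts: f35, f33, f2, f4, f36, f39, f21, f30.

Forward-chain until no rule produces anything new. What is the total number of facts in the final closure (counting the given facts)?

24

Round 1: (2) [f35 AND f21 -> f13]; (7) [f39 AND f36 -> f6]; (8) [f35 AND f36 -> f16]; (9) [f2 AND f4 -> f26]; (14) [f36 -> f29]; (16) [f35 -> f28]; (17) [f21 AND f35 -> f22]; (20) [f36 AND f30 -> f3]. New: f13, f6, f16, f26, f29, f28, f22, f3.
Round 2: (4) [f16 AND f35 -> f27]; (10) [f6 AND f26 -> f25]; (18) [f13 -> f31]; (19) [f3 -> f38]. New: f27, f25, f31, f38.
Round 3: (1) [f31 AND f25 -> f20]. New: f20.
Round 4: (3) [f20 AND f38 -> f32]. New: f32.
Round 5: (12) [f32 -> f12]. New: f12.
Round 6: (5) [f12 -> f14]. New: f14.
Closure: {f12, f13, f14, f16, f2, f20, f21, f22, f25, f26, f27, f28, f29, f3, f30, f31, f32, f33, f35, f36, f38, f39, f4, f6} — 24 facts.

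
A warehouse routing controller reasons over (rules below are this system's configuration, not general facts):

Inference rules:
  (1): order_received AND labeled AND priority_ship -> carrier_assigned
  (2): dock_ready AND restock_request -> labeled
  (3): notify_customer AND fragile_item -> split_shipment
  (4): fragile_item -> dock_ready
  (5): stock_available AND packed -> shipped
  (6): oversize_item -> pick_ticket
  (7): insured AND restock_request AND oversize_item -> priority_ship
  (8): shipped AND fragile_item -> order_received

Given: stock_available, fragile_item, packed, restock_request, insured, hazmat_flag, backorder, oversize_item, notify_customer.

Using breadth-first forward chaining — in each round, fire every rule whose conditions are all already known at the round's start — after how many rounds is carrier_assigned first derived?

Round 1 fires (3), (4), (5), (6), (7), giving split_shipment, dock_ready, shipped, pick_ticket, priority_ship.
Round 2 fires (2), (8), giving labeled, order_received.
Round 3 fires (1), giving carrier_assigned.
carrier_assigned first appears in round 3.

3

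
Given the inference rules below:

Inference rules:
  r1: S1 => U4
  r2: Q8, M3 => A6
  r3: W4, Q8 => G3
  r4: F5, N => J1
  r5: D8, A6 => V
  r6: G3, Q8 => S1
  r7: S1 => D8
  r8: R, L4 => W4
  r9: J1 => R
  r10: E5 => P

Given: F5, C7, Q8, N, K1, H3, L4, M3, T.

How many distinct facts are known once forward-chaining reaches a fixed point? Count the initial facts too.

Round 1: r2 [Q8, M3 => A6]; r4 [F5, N => J1]. New: A6, J1.
Round 2: r9 [J1 => R]. New: R.
Round 3: r8 [R, L4 => W4]. New: W4.
Round 4: r3 [W4, Q8 => G3]. New: G3.
Round 5: r6 [G3, Q8 => S1]. New: S1.
Round 6: r1 [S1 => U4]; r7 [S1 => D8]. New: U4, D8.
Round 7: r5 [D8, A6 => V]. New: V.
Closure: {A6, C7, D8, F5, G3, H3, J1, K1, L4, M3, N, Q8, R, S1, T, U4, V, W4} — 18 facts.

18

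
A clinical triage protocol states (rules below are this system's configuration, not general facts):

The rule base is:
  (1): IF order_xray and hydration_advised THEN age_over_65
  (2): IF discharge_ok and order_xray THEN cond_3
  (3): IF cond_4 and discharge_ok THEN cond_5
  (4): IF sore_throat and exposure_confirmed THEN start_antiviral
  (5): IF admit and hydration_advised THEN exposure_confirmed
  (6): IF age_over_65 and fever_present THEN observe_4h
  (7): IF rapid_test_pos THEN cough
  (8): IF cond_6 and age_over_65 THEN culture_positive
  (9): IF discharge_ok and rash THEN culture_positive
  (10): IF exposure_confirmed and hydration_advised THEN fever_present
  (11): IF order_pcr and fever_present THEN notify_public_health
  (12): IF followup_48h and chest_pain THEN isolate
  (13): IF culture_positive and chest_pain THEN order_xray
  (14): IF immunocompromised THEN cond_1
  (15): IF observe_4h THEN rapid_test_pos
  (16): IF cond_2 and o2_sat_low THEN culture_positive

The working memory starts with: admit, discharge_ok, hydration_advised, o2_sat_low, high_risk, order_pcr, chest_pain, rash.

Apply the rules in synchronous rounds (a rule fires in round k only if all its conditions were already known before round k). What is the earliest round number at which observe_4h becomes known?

4

[1] (5) [IF admit and hydration_advised THEN exposure_confirmed]; (9) [IF discharge_ok and rash THEN culture_positive]. ⇒ new: exposure_confirmed, culture_positive.
[2] (10) [IF exposure_confirmed and hydration_advised THEN fever_present]; (13) [IF culture_positive and chest_pain THEN order_xray]. ⇒ new: fever_present, order_xray.
[3] (1) [IF order_xray and hydration_advised THEN age_over_65]; (2) [IF discharge_ok and order_xray THEN cond_3]; (11) [IF order_pcr and fever_present THEN notify_public_health]. ⇒ new: age_over_65, cond_3, notify_public_health.
[4] (6) [IF age_over_65 and fever_present THEN observe_4h]. ⇒ new: observe_4h.
observe_4h first appears in round 4.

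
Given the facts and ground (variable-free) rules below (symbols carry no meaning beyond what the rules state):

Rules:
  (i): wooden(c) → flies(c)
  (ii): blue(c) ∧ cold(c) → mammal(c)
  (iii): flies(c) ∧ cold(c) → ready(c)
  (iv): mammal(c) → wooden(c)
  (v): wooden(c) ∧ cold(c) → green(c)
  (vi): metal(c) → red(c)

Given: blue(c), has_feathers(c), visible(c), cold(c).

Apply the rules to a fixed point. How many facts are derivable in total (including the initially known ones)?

9

[1] (ii) [blue(c) ∧ cold(c) → mammal(c)]. ⇒ new: mammal(c).
[2] (iv) [mammal(c) → wooden(c)]. ⇒ new: wooden(c).
[3] (i) [wooden(c) → flies(c)]; (v) [wooden(c) ∧ cold(c) → green(c)]. ⇒ new: flies(c), green(c).
[4] (iii) [flies(c) ∧ cold(c) → ready(c)]. ⇒ new: ready(c).
Closure: {blue(c), cold(c), flies(c), green(c), has_feathers(c), mammal(c), ready(c), visible(c), wooden(c)} — 9 facts.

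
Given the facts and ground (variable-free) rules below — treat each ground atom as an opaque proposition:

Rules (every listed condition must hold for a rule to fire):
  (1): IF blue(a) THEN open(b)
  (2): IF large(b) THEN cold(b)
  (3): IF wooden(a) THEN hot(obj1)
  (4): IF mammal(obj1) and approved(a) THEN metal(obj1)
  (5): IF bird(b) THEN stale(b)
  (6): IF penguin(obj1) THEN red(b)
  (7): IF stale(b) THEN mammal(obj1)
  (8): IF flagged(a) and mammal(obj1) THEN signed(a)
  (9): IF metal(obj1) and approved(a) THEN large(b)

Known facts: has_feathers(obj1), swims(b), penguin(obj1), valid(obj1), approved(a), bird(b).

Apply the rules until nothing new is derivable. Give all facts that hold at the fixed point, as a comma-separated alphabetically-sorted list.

approved(a), bird(b), cold(b), has_feathers(obj1), large(b), mammal(obj1), metal(obj1), penguin(obj1), red(b), stale(b), swims(b), valid(obj1)

Round 1: (5) [IF bird(b) THEN stale(b)]; (6) [IF penguin(obj1) THEN red(b)]. Adds stale(b), red(b).
Round 2: (7) [IF stale(b) THEN mammal(obj1)]. Adds mammal(obj1).
Round 3: (4) [IF mammal(obj1) and approved(a) THEN metal(obj1)]. Adds metal(obj1).
Round 4: (9) [IF metal(obj1) and approved(a) THEN large(b)]. Adds large(b).
Round 5: (2) [IF large(b) THEN cold(b)]. Adds cold(b).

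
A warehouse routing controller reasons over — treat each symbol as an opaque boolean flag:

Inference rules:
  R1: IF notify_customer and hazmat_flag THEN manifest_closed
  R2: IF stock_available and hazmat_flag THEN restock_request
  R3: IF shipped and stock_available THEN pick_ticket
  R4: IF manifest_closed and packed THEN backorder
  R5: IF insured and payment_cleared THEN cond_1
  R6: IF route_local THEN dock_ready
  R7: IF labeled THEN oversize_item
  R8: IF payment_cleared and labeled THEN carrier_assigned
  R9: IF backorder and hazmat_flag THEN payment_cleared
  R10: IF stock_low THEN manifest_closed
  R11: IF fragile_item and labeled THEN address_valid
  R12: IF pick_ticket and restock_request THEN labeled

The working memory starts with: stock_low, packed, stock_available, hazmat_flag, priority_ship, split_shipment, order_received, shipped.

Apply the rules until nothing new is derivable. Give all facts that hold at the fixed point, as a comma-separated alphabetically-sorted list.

Round 1 fires R2, R3, R10, giving restock_request, pick_ticket, manifest_closed.
Round 2 fires R4, R12, giving backorder, labeled.
Round 3 fires R7, R9, giving oversize_item, payment_cleared.
Round 4 fires R8, giving carrier_assigned.

backorder, carrier_assigned, hazmat_flag, labeled, manifest_closed, order_received, oversize_item, packed, payment_cleared, pick_ticket, priority_ship, restock_request, shipped, split_shipment, stock_available, stock_low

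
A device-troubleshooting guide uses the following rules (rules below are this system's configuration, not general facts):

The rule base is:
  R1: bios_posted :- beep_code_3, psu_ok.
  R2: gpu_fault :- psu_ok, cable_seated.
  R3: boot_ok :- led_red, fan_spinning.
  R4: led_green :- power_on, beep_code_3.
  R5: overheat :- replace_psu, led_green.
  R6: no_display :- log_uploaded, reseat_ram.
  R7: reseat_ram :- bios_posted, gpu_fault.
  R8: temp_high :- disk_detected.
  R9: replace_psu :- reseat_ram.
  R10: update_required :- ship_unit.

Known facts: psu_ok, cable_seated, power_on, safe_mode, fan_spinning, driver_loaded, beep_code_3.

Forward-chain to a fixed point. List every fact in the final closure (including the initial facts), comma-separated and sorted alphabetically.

Round 1: R1 [bios_posted :- beep_code_3, psu_ok.]; R2 [gpu_fault :- psu_ok, cable_seated.]; R4 [led_green :- power_on, beep_code_3.]. New: bios_posted, gpu_fault, led_green.
Round 2: R7 [reseat_ram :- bios_posted, gpu_fault.]. New: reseat_ram.
Round 3: R9 [replace_psu :- reseat_ram.]. New: replace_psu.
Round 4: R5 [overheat :- replace_psu, led_green.]. New: overheat.

beep_code_3, bios_posted, cable_seated, driver_loaded, fan_spinning, gpu_fault, led_green, overheat, power_on, psu_ok, replace_psu, reseat_ram, safe_mode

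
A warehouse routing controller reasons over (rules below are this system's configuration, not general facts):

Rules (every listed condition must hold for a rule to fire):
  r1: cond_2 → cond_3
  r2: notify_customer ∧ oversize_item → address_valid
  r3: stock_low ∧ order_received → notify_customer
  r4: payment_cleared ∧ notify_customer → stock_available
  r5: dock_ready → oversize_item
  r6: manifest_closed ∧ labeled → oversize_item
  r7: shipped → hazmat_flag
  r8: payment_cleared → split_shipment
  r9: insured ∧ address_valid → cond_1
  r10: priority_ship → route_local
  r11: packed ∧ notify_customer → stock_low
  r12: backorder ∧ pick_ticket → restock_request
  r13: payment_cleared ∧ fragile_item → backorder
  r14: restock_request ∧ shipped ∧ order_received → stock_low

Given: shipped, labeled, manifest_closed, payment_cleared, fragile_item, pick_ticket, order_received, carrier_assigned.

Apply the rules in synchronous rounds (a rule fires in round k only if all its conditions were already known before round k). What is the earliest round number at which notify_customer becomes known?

4

[1] r6 [manifest_closed ∧ labeled → oversize_item]; r7 [shipped → hazmat_flag]; r8 [payment_cleared → split_shipment]; r13 [payment_cleared ∧ fragile_item → backorder]. ⇒ new: oversize_item, hazmat_flag, split_shipment, backorder.
[2] r12 [backorder ∧ pick_ticket → restock_request]. ⇒ new: restock_request.
[3] r14 [restock_request ∧ shipped ∧ order_received → stock_low]. ⇒ new: stock_low.
[4] r3 [stock_low ∧ order_received → notify_customer]. ⇒ new: notify_customer.
notify_customer first appears in round 4.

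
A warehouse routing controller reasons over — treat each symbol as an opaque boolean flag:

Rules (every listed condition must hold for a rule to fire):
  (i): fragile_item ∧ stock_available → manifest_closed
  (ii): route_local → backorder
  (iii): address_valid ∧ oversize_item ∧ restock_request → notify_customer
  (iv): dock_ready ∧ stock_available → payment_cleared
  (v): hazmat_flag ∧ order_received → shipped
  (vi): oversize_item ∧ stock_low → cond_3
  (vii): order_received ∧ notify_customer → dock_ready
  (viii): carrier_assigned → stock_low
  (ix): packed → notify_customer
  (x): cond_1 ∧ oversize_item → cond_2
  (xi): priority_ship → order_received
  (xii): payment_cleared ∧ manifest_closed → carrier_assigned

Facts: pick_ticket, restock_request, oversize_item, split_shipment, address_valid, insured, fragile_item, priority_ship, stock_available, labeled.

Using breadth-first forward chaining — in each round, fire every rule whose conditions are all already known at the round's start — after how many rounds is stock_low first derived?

Round 1: (i) [fragile_item ∧ stock_available → manifest_closed]; (iii) [address_valid ∧ oversize_item ∧ restock_request → notify_customer]; (xi) [priority_ship → order_received]. New: manifest_closed, notify_customer, order_received.
Round 2: (vii) [order_received ∧ notify_customer → dock_ready]. New: dock_ready.
Round 3: (iv) [dock_ready ∧ stock_available → payment_cleared]. New: payment_cleared.
Round 4: (xii) [payment_cleared ∧ manifest_closed → carrier_assigned]. New: carrier_assigned.
Round 5: (viii) [carrier_assigned → stock_low]. New: stock_low.
stock_low first appears in round 5.

5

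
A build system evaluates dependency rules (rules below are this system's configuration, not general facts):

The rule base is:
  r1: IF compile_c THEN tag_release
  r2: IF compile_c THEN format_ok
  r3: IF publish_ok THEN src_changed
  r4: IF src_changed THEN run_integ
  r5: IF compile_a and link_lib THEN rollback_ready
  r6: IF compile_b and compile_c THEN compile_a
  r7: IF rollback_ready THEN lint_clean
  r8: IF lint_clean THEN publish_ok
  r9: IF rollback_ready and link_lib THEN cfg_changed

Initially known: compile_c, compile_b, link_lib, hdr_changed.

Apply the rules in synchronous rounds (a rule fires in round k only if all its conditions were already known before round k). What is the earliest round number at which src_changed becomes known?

5

Round 1 fires r1, r2, r6, giving tag_release, format_ok, compile_a.
Round 2 fires r5, giving rollback_ready.
Round 3 fires r7, r9, giving lint_clean, cfg_changed.
Round 4 fires r8, giving publish_ok.
Round 5 fires r3, giving src_changed.
src_changed first appears in round 5.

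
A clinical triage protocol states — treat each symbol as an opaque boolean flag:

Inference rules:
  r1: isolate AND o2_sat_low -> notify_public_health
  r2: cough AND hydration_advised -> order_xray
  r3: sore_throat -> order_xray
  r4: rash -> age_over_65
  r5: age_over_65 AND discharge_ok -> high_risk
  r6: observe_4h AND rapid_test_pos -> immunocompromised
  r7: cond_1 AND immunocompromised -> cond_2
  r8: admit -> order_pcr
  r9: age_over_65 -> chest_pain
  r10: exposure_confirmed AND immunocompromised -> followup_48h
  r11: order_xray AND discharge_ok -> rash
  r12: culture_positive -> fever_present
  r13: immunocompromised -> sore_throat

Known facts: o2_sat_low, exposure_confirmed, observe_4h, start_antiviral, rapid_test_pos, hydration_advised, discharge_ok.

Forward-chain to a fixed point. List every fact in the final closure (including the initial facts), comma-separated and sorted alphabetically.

age_over_65, chest_pain, discharge_ok, exposure_confirmed, followup_48h, high_risk, hydration_advised, immunocompromised, o2_sat_low, observe_4h, order_xray, rapid_test_pos, rash, sore_throat, start_antiviral

[1] r6 [observe_4h AND rapid_test_pos -> immunocompromised]. ⇒ new: immunocompromised.
[2] r10 [exposure_confirmed AND immunocompromised -> followup_48h]; r13 [immunocompromised -> sore_throat]. ⇒ new: followup_48h, sore_throat.
[3] r3 [sore_throat -> order_xray]. ⇒ new: order_xray.
[4] r11 [order_xray AND discharge_ok -> rash]. ⇒ new: rash.
[5] r4 [rash -> age_over_65]. ⇒ new: age_over_65.
[6] r5 [age_over_65 AND discharge_ok -> high_risk]; r9 [age_over_65 -> chest_pain]. ⇒ new: high_risk, chest_pain.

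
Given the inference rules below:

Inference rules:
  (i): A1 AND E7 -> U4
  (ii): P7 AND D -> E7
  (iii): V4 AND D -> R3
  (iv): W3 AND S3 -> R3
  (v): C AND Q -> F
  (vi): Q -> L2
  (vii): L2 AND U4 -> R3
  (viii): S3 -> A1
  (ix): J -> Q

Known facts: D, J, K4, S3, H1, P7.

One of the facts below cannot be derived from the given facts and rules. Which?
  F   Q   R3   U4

F

Round 1 — (ii), (viii), (ix), derive E7, A1, Q.
Round 2 — (i), (vi), derive U4, L2.
Round 3 — (vii), derive R3.
Derived: U4 (round 2), R3 (round 3), Q (round 1). F never appears in any round.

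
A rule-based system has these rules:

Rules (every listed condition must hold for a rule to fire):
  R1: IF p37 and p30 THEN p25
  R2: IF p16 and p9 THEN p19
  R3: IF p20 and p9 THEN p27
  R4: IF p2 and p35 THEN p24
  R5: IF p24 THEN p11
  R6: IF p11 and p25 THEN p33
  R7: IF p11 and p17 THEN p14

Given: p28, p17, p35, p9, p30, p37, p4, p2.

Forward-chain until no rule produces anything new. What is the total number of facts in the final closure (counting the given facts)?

Round 1 — R1, R4, derive p25, p24.
Round 2 — R5, derive p11.
Round 3 — R6, R7, derive p33, p14.
Closure: {p11, p14, p17, p2, p24, p25, p28, p30, p33, p35, p37, p4, p9} — 13 facts.

13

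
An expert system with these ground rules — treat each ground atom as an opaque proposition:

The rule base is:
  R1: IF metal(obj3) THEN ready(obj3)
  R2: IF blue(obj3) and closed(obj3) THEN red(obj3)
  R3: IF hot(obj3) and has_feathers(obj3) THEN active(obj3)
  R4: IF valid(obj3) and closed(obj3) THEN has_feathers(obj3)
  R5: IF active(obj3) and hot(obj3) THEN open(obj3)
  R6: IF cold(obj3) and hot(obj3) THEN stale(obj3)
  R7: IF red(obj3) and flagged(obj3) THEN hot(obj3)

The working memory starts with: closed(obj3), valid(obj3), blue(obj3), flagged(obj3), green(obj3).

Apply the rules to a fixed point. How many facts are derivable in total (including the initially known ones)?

10

Round 1 — R2, R4, derive red(obj3), has_feathers(obj3).
Round 2 — R7, derive hot(obj3).
Round 3 — R3, derive active(obj3).
Round 4 — R5, derive open(obj3).
Closure: {active(obj3), blue(obj3), closed(obj3), flagged(obj3), green(obj3), has_feathers(obj3), hot(obj3), open(obj3), red(obj3), valid(obj3)} — 10 facts.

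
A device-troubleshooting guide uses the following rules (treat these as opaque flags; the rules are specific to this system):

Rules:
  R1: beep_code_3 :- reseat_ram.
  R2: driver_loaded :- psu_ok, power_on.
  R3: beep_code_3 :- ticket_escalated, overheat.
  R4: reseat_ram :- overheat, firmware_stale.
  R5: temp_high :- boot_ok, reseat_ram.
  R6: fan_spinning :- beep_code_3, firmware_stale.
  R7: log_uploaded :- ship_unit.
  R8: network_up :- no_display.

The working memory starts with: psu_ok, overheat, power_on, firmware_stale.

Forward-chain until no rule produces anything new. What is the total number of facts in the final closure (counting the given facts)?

8

Round 1: R2 [driver_loaded :- psu_ok, power_on.]; R4 [reseat_ram :- overheat, firmware_stale.]. Adds driver_loaded, reseat_ram.
Round 2: R1 [beep_code_3 :- reseat_ram.]. Adds beep_code_3.
Round 3: R6 [fan_spinning :- beep_code_3, firmware_stale.]. Adds fan_spinning.
Closure: {beep_code_3, driver_loaded, fan_spinning, firmware_stale, overheat, power_on, psu_ok, reseat_ram} — 8 facts.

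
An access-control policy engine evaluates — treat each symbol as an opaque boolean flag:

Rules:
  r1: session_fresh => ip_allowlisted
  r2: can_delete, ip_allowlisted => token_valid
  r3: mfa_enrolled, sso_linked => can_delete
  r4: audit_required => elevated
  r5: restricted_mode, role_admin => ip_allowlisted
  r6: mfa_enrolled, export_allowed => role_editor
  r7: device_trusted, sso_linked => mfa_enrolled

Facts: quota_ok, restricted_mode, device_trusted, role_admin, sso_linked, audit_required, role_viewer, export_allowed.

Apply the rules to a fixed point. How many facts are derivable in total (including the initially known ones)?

14

Round 1 — r4, r5, r7, derive elevated, ip_allowlisted, mfa_enrolled.
Round 2 — r3, r6, derive can_delete, role_editor.
Round 3 — r2, derive token_valid.
Closure: {audit_required, can_delete, device_trusted, elevated, export_allowed, ip_allowlisted, mfa_enrolled, quota_ok, restricted_mode, role_admin, role_editor, role_viewer, sso_linked, token_valid} — 14 facts.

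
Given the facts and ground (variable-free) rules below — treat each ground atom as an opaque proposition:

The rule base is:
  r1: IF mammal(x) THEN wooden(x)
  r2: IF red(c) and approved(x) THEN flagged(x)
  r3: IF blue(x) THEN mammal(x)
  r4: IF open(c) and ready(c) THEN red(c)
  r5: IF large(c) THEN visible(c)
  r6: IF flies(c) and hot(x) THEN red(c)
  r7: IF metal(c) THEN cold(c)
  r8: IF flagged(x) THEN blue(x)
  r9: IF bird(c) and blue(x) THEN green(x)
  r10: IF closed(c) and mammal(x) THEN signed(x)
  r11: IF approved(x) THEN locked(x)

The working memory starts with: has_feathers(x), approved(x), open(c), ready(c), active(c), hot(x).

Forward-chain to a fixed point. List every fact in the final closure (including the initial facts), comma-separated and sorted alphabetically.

active(c), approved(x), blue(x), flagged(x), has_feathers(x), hot(x), locked(x), mammal(x), open(c), ready(c), red(c), wooden(x)

Round 1 fires r4, r11, giving red(c), locked(x).
Round 2 fires r2, giving flagged(x).
Round 3 fires r8, giving blue(x).
Round 4 fires r3, giving mammal(x).
Round 5 fires r1, giving wooden(x).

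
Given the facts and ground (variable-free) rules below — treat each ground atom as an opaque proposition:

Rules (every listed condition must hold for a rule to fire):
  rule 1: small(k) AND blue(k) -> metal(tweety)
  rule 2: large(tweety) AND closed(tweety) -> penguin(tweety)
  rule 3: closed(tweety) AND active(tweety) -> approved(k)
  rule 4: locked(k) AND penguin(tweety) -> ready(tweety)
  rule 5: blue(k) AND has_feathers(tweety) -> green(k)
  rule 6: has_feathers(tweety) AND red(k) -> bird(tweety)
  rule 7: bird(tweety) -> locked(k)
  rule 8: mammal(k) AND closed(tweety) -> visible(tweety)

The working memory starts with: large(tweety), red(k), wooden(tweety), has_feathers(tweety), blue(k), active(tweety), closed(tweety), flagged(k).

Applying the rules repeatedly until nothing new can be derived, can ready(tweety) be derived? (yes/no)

yes

[1] rule 2 [large(tweety) AND closed(tweety) -> penguin(tweety)]; rule 3 [closed(tweety) AND active(tweety) -> approved(k)]; rule 5 [blue(k) AND has_feathers(tweety) -> green(k)]; rule 6 [has_feathers(tweety) AND red(k) -> bird(tweety)]. ⇒ new: penguin(tweety), approved(k), green(k), bird(tweety).
[2] rule 7 [bird(tweety) -> locked(k)]. ⇒ new: locked(k).
[3] rule 4 [locked(k) AND penguin(tweety) -> ready(tweety)]. ⇒ new: ready(tweety).
ready(tweety) appears in round 3, so it is derivable.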